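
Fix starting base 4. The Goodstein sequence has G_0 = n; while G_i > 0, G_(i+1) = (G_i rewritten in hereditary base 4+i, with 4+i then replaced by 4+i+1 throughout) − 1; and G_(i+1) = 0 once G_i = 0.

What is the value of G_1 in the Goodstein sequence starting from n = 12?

14

base 4: 12 = 3·4; at 5: 3·5 = 15; next = 14
base 5: 14 = 2·5 + 4; at 6: 2·6 + 4 = 16; next = 15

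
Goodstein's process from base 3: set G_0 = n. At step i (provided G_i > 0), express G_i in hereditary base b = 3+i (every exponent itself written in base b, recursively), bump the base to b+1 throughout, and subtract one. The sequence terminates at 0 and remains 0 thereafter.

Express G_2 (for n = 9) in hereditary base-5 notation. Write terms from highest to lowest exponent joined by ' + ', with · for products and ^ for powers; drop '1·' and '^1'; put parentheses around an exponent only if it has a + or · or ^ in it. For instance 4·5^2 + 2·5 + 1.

i=0: 9 = 3^2 (b=3); 3→4: 4^2 = 16; 16−1 = 15
i=1: 15 = 3·4 + 3 (b=4); 4→5: 3·5 + 3 = 18; 18−1 = 17

3·5 + 2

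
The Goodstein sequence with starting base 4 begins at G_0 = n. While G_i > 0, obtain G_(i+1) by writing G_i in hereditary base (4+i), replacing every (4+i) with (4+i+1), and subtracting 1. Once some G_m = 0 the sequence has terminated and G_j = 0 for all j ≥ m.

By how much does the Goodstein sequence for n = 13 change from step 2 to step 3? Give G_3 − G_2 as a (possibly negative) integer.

1

13 —HB4→ 3·4 + 1 —bump→ 3·5 + 1 = 16 —(−1)→ 15
15 —HB5→ 3·5 —bump→ 3·6 = 18 —(−1)→ 17
17 —HB6→ 2·6 + 5 —bump→ 2·7 + 5 = 19 —(−1)→ 18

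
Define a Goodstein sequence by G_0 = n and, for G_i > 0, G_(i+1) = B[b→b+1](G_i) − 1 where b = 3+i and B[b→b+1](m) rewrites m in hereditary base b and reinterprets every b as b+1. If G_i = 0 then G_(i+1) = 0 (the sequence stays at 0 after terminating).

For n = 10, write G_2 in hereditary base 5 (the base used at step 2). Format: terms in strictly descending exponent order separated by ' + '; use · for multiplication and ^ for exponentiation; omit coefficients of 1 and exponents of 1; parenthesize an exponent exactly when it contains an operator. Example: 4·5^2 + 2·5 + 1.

[0] 10 ≡ 3^2 + 1 (base 3). Lift 4: 17. −1: 16.
[1] 16 ≡ 4^2 (base 4). Lift 5: 25. −1: 24.

4·5 + 4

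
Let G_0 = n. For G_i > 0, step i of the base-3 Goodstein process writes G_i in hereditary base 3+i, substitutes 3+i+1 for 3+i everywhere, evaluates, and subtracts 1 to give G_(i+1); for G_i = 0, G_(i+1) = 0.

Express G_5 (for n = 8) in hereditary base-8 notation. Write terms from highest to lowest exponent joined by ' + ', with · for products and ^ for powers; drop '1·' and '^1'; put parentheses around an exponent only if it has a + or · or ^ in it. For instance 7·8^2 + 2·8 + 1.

8 + 3

8 —HB3→ 2·3 + 2 —bump→ 2·4 + 2 = 10 —(−1)→ 9
9 —HB4→ 2·4 + 1 —bump→ 2·5 + 1 = 11 —(−1)→ 10
10 —HB5→ 2·5 —bump→ 2·6 = 12 —(−1)→ 11
11 —HB6→ 6 + 5 —bump→ 7 + 5 = 12 —(−1)→ 11
11 —HB7→ 7 + 4 —bump→ 8 + 4 = 12 —(−1)→ 11
11 —HB8→ 8 + 3 —bump→ 9 + 3 = 12 —(−1)→ 11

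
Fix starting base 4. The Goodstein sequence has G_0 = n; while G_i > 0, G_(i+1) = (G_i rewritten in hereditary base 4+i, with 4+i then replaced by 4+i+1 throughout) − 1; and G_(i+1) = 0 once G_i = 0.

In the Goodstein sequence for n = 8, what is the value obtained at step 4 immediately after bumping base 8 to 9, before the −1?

10

step 0: 8 = 2·4; sub 5 for 4: 2·5; = 10; G_1 = 10−1 = 9
step 1: 9 = 5 + 4; sub 6 for 5: 6 + 4; = 10; G_2 = 10−1 = 9
step 2: 9 = 6 + 3; sub 7 for 6: 7 + 3; = 10; G_3 = 10−1 = 9
step 3: 9 = 7 + 2; sub 8 for 7: 8 + 2; = 10; G_4 = 10−1 = 9
step 4: 9 = 8 + 1; sub 9 for 8: 9 + 1; = 10; G_5 = 10−1 = 9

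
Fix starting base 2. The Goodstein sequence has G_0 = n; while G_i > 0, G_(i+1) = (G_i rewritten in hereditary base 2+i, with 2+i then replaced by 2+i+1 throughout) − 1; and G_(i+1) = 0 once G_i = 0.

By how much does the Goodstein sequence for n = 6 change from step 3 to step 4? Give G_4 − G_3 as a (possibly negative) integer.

43530

G_0 = 6. HB_2(6) = 2^2 + 2. Bump = 30. G_1 = 29.
G_1 = 29. HB_3(29) = 3^3 + 2. Bump = 258. G_2 = 257.
G_2 = 257. HB_4(257) = 4^4 + 1. Bump = 3126. G_3 = 3125.
G_3 = 3125. HB_5(3125) = 5^5. Bump = 46656. G_4 = 46655.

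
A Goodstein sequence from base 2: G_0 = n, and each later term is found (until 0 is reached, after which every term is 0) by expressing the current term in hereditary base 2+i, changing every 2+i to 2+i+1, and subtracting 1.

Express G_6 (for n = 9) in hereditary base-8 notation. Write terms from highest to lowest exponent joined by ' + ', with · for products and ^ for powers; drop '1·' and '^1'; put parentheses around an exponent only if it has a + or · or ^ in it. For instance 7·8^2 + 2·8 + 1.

3·8^8 + 3·8^3 + 3·8^2 + 2·8 + 7

G_0 = 9. HB_2(9) = 2^(2 + 1) + 1. Bump = 82. G_1 = 81.
G_1 = 81. HB_3(81) = 3^(3 + 1). Bump = 1024. G_2 = 1023.
G_2 = 1023. HB_4(1023) = 3·4^4 + 3·4^3 + 3·4^2 + 3·4 + 3. Bump = 9843. G_3 = 9842.
G_3 = 9842. HB_5(9842) = 3·5^5 + 3·5^3 + 3·5^2 + 3·5 + 2. Bump = 140744. G_4 = 140743.
G_4 = 140743. HB_6(140743) = 3·6^6 + 3·6^3 + 3·6^2 + 3·6 + 1. Bump = 2471827. G_5 = 2471826.
G_5 = 2471826. HB_7(2471826) = 3·7^7 + 3·7^3 + 3·7^2 + 3·7. Bump = 50333400. G_6 = 50333399.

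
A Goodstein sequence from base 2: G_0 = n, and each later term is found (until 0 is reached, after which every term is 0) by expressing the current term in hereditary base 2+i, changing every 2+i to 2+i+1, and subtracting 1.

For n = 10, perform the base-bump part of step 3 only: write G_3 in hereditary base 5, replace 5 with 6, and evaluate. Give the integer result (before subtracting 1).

279936

G_0 = 10. HB_2(10) = 2^(2 + 1) + 2. Bump = 84. G_1 = 83.
G_1 = 83. HB_3(83) = 3^(3 + 1) + 2. Bump = 1026. G_2 = 1025.
G_2 = 1025. HB_4(1025) = 4^(4 + 1) + 1. Bump = 15626. G_3 = 15625.
G_3 = 15625. HB_5(15625) = 5^(5 + 1). Bump = 279936. G_4 = 279935.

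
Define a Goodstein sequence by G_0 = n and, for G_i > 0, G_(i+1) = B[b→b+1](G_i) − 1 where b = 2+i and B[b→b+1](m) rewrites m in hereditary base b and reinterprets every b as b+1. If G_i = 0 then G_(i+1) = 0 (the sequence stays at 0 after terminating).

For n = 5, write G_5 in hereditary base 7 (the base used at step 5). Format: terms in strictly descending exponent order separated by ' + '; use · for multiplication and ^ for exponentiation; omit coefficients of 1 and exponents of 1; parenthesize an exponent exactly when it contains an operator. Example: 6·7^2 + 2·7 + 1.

3·7^3 + 3·7^2 + 3·7

base 2: 5 = 2^2 + 1; at 3: 3^3 + 1 = 28; next = 27
base 3: 27 = 3^3; at 4: 4^4 = 256; next = 255
base 4: 255 = 3·4^3 + 3·4^2 + 3·4 + 3; at 5: 3·5^3 + 3·5^2 + 3·5 + 3 = 468; next = 467
base 5: 467 = 3·5^3 + 3·5^2 + 3·5 + 2; at 6: 3·6^3 + 3·6^2 + 3·6 + 2 = 776; next = 775
base 6: 775 = 3·6^3 + 3·6^2 + 3·6 + 1; at 7: 3·7^3 + 3·7^2 + 3·7 + 1 = 1198; next = 1197
base 7: 1197 = 3·7^3 + 3·7^2 + 3·7; at 8: 3·8^3 + 3·8^2 + 3·8 = 1752; next = 1751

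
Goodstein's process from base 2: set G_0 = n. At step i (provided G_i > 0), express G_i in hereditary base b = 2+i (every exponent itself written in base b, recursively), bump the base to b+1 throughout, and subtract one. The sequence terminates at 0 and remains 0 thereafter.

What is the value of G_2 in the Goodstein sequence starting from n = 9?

1023

[0] 9 ≡ 2^(2 + 1) + 1 (base 2). Lift 3: 82. −1: 81.
[1] 81 ≡ 3^(3 + 1) (base 3). Lift 4: 1024. −1: 1023.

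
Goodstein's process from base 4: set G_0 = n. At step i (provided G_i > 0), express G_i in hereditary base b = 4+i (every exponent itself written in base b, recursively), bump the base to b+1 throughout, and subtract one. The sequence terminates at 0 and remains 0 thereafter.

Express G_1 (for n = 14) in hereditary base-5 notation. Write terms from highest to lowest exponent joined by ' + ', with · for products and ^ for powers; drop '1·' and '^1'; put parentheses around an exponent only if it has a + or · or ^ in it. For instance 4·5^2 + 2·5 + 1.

i=0: 14 = 3·4 + 2 (b=4); 4→5: 3·5 + 2 = 17; 17−1 = 16
i=1: 16 = 3·5 + 1 (b=5); 5→6: 3·6 + 1 = 19; 19−1 = 18

3·5 + 1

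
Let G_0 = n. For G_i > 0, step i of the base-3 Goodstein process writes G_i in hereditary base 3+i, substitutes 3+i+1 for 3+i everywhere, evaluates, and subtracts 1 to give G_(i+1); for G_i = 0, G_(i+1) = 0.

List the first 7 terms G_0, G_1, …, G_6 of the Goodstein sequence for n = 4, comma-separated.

G_0 = 4. HB_3(4) = 3 + 1. Bump = 5. G_1 = 4.
G_1 = 4. HB_4(4) = 4. Bump = 5. G_2 = 4.
G_2 = 4. HB_5(4) = 4. Bump = 4. G_3 = 3.
G_3 = 3. HB_6(3) = 3. Bump = 3. G_4 = 2.
G_4 = 2. HB_7(2) = 2. Bump = 2. G_5 = 1.
G_5 = 1. HB_8(1) = 1. Bump = 1. G_6 = 0.

4, 4, 4, 3, 2, 1, 0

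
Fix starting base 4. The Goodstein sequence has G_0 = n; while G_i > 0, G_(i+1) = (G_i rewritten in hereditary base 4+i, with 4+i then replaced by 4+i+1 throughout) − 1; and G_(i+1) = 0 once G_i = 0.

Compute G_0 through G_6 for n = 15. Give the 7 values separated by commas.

i=0: 15 = 3·4 + 3 (b=4); 4→5: 3·5 + 3 = 18; 18−1 = 17
i=1: 17 = 3·5 + 2 (b=5); 5→6: 3·6 + 2 = 20; 20−1 = 19
i=2: 19 = 3·6 + 1 (b=6); 6→7: 3·7 + 1 = 22; 22−1 = 21
i=3: 21 = 3·7 (b=7); 7→8: 3·8 = 24; 24−1 = 23
i=4: 23 = 2·8 + 7 (b=8); 8→9: 2·9 + 7 = 25; 25−1 = 24
i=5: 24 = 2·9 + 6 (b=9); 9→10: 2·10 + 6 = 26; 26−1 = 25

15, 17, 19, 21, 23, 24, 25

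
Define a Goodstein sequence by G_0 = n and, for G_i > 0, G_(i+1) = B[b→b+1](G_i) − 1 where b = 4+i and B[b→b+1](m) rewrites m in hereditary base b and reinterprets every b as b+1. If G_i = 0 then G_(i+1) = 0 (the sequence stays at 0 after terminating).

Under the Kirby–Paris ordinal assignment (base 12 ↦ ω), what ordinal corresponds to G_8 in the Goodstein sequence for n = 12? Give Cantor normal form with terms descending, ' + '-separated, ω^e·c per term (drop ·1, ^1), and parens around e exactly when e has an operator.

ω + 7

[0] 12 ≡ 3·4 (base 4). Lift 5: 15. −1: 14.
[1] 14 ≡ 2·5 + 4 (base 5). Lift 6: 16. −1: 15.
[2] 15 ≡ 2·6 + 3 (base 6). Lift 7: 17. −1: 16.
[3] 16 ≡ 2·7 + 2 (base 7). Lift 8: 18. −1: 17.
[4] 17 ≡ 2·8 + 1 (base 8). Lift 9: 19. −1: 18.
[5] 18 ≡ 2·9 (base 9). Lift 10: 20. −1: 19.
[6] 19 ≡ 10 + 9 (base 10). Lift 11: 20. −1: 19.
[7] 19 ≡ 11 + 8 (base 11). Lift 12: 20. −1: 19.
[8] 19 ≡ 12 + 7 (base 12). Lift 13: 20. −1: 19.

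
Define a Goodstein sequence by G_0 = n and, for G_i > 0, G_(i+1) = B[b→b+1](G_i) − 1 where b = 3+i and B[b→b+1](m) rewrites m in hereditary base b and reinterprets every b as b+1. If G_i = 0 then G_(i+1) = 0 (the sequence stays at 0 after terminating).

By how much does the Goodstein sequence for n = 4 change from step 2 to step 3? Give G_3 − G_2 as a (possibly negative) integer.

-1

G_0=4  [base 3] 3 + 1  →[3↦4]→  4 + 1 = 5  −1 ⇒ G_1=4
G_1=4  [base 4] 4  →[4↦5]→  5 = 5  −1 ⇒ G_2=4
G_2=4  [base 5] 4  →[5↦6]→  4 = 4  −1 ⇒ G_3=3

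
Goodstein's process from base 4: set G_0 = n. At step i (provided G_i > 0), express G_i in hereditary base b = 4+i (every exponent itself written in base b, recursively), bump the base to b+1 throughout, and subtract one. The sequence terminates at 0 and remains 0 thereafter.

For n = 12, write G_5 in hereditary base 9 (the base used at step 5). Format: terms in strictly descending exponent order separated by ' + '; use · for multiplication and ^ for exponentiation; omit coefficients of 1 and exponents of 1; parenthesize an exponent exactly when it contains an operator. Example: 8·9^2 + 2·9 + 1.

[0] 12 ≡ 3·4 (base 4). Lift 5: 15. −1: 14.
[1] 14 ≡ 2·5 + 4 (base 5). Lift 6: 16. −1: 15.
[2] 15 ≡ 2·6 + 3 (base 6). Lift 7: 17. −1: 16.
[3] 16 ≡ 2·7 + 2 (base 7). Lift 8: 18. −1: 17.
[4] 17 ≡ 2·8 + 1 (base 8). Lift 9: 19. −1: 18.
[5] 18 ≡ 2·9 (base 9). Lift 10: 20. −1: 19.

2·9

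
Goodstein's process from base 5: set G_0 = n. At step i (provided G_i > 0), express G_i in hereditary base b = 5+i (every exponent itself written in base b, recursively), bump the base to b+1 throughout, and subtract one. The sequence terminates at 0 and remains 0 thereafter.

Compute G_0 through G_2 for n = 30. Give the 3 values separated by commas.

(0) 30|_5 = 5^2 + 5 ↦ 6^2 + 6|_6 = 42 ⇒ 41
(1) 41|_6 = 6^2 + 5 ↦ 7^2 + 5|_7 = 54 ⇒ 53

30, 41, 53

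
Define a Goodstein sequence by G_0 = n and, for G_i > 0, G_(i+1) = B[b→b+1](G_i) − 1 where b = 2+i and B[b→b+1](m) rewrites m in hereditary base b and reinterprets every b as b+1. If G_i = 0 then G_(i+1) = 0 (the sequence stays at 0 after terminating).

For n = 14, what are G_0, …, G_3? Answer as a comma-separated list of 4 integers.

14, 110, 1281, 18750

[0] 14 ≡ 2^(2 + 1) + 2^2 + 2 (base 2). Lift 3: 111. −1: 110.
[1] 110 ≡ 3^(3 + 1) + 3^3 + 2 (base 3). Lift 4: 1282. −1: 1281.
[2] 1281 ≡ 4^(4 + 1) + 4^4 + 1 (base 4). Lift 5: 18751. −1: 18750.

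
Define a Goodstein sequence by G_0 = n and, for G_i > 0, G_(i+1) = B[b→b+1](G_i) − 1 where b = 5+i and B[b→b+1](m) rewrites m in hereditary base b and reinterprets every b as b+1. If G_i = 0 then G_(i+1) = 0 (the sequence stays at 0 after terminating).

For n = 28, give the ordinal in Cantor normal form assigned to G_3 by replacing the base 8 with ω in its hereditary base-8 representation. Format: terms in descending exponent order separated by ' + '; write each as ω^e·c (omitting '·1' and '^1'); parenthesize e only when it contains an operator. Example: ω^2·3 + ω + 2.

G_0=28  [base 5] 5^2 + 3  →[5↦6]→  6^2 + 3 = 39  −1 ⇒ G_1=38
G_1=38  [base 6] 6^2 + 2  →[6↦7]→  7^2 + 2 = 51  −1 ⇒ G_2=50
G_2=50  [base 7] 7^2 + 1  →[7↦8]→  8^2 + 1 = 65  −1 ⇒ G_3=64
G_3=64  [base 8] 8^2  →[8↦9]→  9^2 = 81  −1 ⇒ G_4=80

ω^2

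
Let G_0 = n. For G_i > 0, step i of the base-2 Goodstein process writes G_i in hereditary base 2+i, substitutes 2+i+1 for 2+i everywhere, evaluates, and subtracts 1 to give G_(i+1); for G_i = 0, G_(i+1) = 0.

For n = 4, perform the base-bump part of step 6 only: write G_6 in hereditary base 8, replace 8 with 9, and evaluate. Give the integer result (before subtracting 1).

174

step 0: 4 = 2^2; sub 3 for 2: 3^3; = 27; G_1 = 27−1 = 26
step 1: 26 = 2·3^2 + 2·3 + 2; sub 4 for 3: 2·4^2 + 2·4 + 2; = 42; G_2 = 42−1 = 41
step 2: 41 = 2·4^2 + 2·4 + 1; sub 5 for 4: 2·5^2 + 2·5 + 1; = 61; G_3 = 61−1 = 60
step 3: 60 = 2·5^2 + 2·5; sub 6 for 5: 2·6^2 + 2·6; = 84; G_4 = 84−1 = 83
step 4: 83 = 2·6^2 + 6 + 5; sub 7 for 6: 2·7^2 + 7 + 5; = 110; G_5 = 110−1 = 109
step 5: 109 = 2·7^2 + 7 + 4; sub 8 for 7: 2·8^2 + 8 + 4; = 140; G_6 = 140−1 = 139
step 6: 139 = 2·8^2 + 8 + 3; sub 9 for 8: 2·9^2 + 9 + 3; = 174; G_7 = 174−1 = 173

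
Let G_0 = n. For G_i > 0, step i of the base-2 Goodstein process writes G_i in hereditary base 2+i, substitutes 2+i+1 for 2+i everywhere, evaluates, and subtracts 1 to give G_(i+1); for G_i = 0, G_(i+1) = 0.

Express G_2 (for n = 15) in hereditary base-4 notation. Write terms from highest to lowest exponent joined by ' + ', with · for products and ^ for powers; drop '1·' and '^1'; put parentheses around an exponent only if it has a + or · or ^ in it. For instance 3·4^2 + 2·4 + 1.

15 —HB2→ 2^(2 + 1) + 2^2 + 2 + 1 —bump→ 3^(3 + 1) + 3^3 + 3 + 1 = 112 —(−1)→ 111
111 —HB3→ 3^(3 + 1) + 3^3 + 3 —bump→ 4^(4 + 1) + 4^4 + 4 = 1284 —(−1)→ 1283
1283 —HB4→ 4^(4 + 1) + 4^4 + 3 —bump→ 5^(5 + 1) + 5^5 + 3 = 18753 —(−1)→ 18752

4^(4 + 1) + 4^4 + 3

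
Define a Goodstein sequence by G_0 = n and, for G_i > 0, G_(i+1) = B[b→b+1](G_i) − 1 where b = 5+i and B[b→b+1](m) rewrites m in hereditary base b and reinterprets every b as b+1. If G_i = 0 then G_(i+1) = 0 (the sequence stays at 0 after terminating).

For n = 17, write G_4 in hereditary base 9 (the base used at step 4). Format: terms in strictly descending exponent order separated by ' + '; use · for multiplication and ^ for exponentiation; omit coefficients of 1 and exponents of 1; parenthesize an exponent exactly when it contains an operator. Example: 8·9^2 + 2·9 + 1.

G_0 = 17. HB_5(17) = 3·5 + 2. Bump = 20. G_1 = 19.
G_1 = 19. HB_6(19) = 3·6 + 1. Bump = 22. G_2 = 21.
G_2 = 21. HB_7(21) = 3·7. Bump = 24. G_3 = 23.
G_3 = 23. HB_8(23) = 2·8 + 7. Bump = 25. G_4 = 24.
G_4 = 24. HB_9(24) = 2·9 + 6. Bump = 26. G_5 = 25.

2·9 + 6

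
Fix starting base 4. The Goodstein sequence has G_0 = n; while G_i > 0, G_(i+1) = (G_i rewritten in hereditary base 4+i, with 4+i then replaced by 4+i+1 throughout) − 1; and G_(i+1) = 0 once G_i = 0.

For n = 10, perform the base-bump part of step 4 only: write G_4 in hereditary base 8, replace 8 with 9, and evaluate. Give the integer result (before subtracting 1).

14

G_0=10  [base 4] 2·4 + 2  →[4↦5]→  2·5 + 2 = 12  −1 ⇒ G_1=11
G_1=11  [base 5] 2·5 + 1  →[5↦6]→  2·6 + 1 = 13  −1 ⇒ G_2=12
G_2=12  [base 6] 2·6  →[6↦7]→  2·7 = 14  −1 ⇒ G_3=13
G_3=13  [base 7] 7 + 6  →[7↦8]→  8 + 6 = 14  −1 ⇒ G_4=13
G_4=13  [base 8] 8 + 5  →[8↦9]→  9 + 5 = 14  −1 ⇒ G_5=13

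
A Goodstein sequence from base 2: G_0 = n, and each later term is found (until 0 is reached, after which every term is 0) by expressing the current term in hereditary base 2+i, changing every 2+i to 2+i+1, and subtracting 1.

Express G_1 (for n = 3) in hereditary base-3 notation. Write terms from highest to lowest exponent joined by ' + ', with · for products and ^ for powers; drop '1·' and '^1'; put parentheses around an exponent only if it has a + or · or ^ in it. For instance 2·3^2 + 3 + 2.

base 2: 3 = 2 + 1; at 3: 3 + 1 = 4; next = 3
base 3: 3 = 3; at 4: 4 = 4; next = 3

3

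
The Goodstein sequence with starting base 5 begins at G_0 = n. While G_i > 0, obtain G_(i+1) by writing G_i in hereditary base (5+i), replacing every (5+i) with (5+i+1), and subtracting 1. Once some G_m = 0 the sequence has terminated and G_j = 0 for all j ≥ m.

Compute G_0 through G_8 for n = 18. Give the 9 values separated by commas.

[0] 18 ≡ 3·5 + 3 (base 5). Lift 6: 21. −1: 20.
[1] 20 ≡ 3·6 + 2 (base 6). Lift 7: 23. −1: 22.
[2] 22 ≡ 3·7 + 1 (base 7). Lift 8: 25. −1: 24.
[3] 24 ≡ 3·8 (base 8). Lift 9: 27. −1: 26.
[4] 26 ≡ 2·9 + 8 (base 9). Lift 10: 28. −1: 27.
[5] 27 ≡ 2·10 + 7 (base 10). Lift 11: 29. −1: 28.
[6] 28 ≡ 2·11 + 6 (base 11). Lift 12: 30. −1: 29.
[7] 29 ≡ 2·12 + 5 (base 12). Lift 13: 31. −1: 30.

18, 20, 22, 24, 26, 27, 28, 29, 30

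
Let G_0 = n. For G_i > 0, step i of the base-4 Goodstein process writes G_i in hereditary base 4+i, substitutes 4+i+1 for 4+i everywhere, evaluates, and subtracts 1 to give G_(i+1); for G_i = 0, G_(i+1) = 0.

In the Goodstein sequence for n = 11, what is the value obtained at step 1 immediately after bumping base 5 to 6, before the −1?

G_0 = 11. HB_4(11) = 2·4 + 3. Bump = 13. G_1 = 12.
G_1 = 12. HB_5(12) = 2·5 + 2. Bump = 14. G_2 = 13.

14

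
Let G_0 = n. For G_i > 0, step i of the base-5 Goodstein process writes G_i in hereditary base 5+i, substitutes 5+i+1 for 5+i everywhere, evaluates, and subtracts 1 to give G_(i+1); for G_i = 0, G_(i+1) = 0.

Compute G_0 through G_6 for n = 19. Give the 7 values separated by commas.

19, 21, 23, 25, 27, 29, 30

19 —HB5→ 3·5 + 4 —bump→ 3·6 + 4 = 22 —(−1)→ 21
21 —HB6→ 3·6 + 3 —bump→ 3·7 + 3 = 24 —(−1)→ 23
23 —HB7→ 3·7 + 2 —bump→ 3·8 + 2 = 26 —(−1)→ 25
25 —HB8→ 3·8 + 1 —bump→ 3·9 + 1 = 28 —(−1)→ 27
27 —HB9→ 3·9 —bump→ 3·10 = 30 —(−1)→ 29
29 —HB10→ 2·10 + 9 —bump→ 2·11 + 9 = 31 —(−1)→ 30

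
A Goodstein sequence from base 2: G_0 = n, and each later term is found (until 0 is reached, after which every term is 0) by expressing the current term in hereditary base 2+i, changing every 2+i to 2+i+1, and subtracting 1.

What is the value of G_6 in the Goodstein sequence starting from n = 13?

134219479

step 0: 13 = 2^(2 + 1) + 2^2 + 1; sub 3 for 2: 3^(3 + 1) + 3^3 + 1; = 109; G_1 = 109−1 = 108
step 1: 108 = 3^(3 + 1) + 3^3; sub 4 for 3: 4^(4 + 1) + 4^4; = 1280; G_2 = 1280−1 = 1279
step 2: 1279 = 4^(4 + 1) + 3·4^3 + 3·4^2 + 3·4 + 3; sub 5 for 4: 5^(5 + 1) + 3·5^3 + 3·5^2 + 3·5 + 3; = 16093; G_3 = 16093−1 = 16092
step 3: 16092 = 5^(5 + 1) + 3·5^3 + 3·5^2 + 3·5 + 2; sub 6 for 5: 6^(6 + 1) + 3·6^3 + 3·6^2 + 3·6 + 2; = 280712; G_4 = 280712−1 = 280711
step 4: 280711 = 6^(6 + 1) + 3·6^3 + 3·6^2 + 3·6 + 1; sub 7 for 6: 7^(7 + 1) + 3·7^3 + 3·7^2 + 3·7 + 1; = 5765999; G_5 = 5765999−1 = 5765998
step 5: 5765998 = 7^(7 + 1) + 3·7^3 + 3·7^2 + 3·7; sub 8 for 7: 8^(8 + 1) + 3·8^3 + 3·8^2 + 3·8; = 134219480; G_6 = 134219480−1 = 134219479
step 6: 134219479 = 8^(8 + 1) + 3·8^3 + 3·8^2 + 2·8 + 7; sub 9 for 8: 9^(9 + 1) + 3·9^3 + 3·9^2 + 2·9 + 7; = 3486786856; G_7 = 3486786856−1 = 3486786855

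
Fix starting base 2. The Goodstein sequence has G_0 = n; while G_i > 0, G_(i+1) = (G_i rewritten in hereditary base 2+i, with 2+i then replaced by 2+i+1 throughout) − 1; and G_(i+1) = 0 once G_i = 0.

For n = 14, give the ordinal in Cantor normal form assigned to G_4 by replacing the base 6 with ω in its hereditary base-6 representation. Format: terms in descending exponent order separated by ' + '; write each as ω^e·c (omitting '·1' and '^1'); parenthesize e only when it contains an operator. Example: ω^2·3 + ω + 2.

ω^(ω + 1) + ω^5·5 + ω^4·5 + ω^3·5 + ω^2·5 + ω·5 + 5

(0) 14|_2 = 2^(2 + 1) + 2^2 + 2 ↦ 3^(3 + 1) + 3^3 + 3|_3 = 111 ⇒ 110
(1) 110|_3 = 3^(3 + 1) + 3^3 + 2 ↦ 4^(4 + 1) + 4^4 + 2|_4 = 1282 ⇒ 1281
(2) 1281|_4 = 4^(4 + 1) + 4^4 + 1 ↦ 5^(5 + 1) + 5^5 + 1|_5 = 18751 ⇒ 18750
(3) 18750|_5 = 5^(5 + 1) + 5^5 ↦ 6^(6 + 1) + 6^6|_6 = 326592 ⇒ 326591
(4) 326591|_6 = 6^(6 + 1) + 5·6^5 + 5·6^4 + 5·6^3 + 5·6^2 + 5·6 + 5 ↦ 7^(7 + 1) + 5·7^5 + 5·7^4 + 5·7^3 + 5·7^2 + 5·7 + 5|_7 = 5862841 ⇒ 5862840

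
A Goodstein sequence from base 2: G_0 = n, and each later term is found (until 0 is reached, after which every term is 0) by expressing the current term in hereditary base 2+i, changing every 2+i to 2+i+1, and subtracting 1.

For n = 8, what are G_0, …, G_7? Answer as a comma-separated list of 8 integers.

[0] 8 ≡ 2^(2 + 1) (base 2). Lift 3: 81. −1: 80.
[1] 80 ≡ 2·3^3 + 2·3^2 + 2·3 + 2 (base 3). Lift 4: 554. −1: 553.
[2] 553 ≡ 2·4^4 + 2·4^2 + 2·4 + 1 (base 4). Lift 5: 6311. −1: 6310.
[3] 6310 ≡ 2·5^5 + 2·5^2 + 2·5 (base 5). Lift 6: 93396. −1: 93395.
[4] 93395 ≡ 2·6^6 + 2·6^2 + 6 + 5 (base 6). Lift 7: 1647196. −1: 1647195.
[5] 1647195 ≡ 2·7^7 + 2·7^2 + 7 + 4 (base 7). Lift 8: 33554572. −1: 33554571.
[6] 33554571 ≡ 2·8^8 + 2·8^2 + 8 + 3 (base 8). Lift 9: 774841152. −1: 774841151.

8, 80, 553, 6310, 93395, 1647195, 33554571, 774841151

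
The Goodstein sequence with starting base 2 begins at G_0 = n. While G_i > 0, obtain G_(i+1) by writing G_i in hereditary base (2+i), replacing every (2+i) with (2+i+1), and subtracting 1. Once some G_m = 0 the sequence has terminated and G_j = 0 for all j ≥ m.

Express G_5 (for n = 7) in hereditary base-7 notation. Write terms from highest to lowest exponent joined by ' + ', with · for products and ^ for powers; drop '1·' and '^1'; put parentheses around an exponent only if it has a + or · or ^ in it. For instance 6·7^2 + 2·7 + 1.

7^7

7 —HB2→ 2^2 + 2 + 1 —bump→ 3^3 + 3 + 1 = 31 —(−1)→ 30
30 —HB3→ 3^3 + 3 —bump→ 4^4 + 4 = 260 —(−1)→ 259
259 —HB4→ 4^4 + 3 —bump→ 5^5 + 3 = 3128 —(−1)→ 3127
3127 —HB5→ 5^5 + 2 —bump→ 6^6 + 2 = 46658 —(−1)→ 46657
46657 —HB6→ 6^6 + 1 —bump→ 7^7 + 1 = 823544 —(−1)→ 823543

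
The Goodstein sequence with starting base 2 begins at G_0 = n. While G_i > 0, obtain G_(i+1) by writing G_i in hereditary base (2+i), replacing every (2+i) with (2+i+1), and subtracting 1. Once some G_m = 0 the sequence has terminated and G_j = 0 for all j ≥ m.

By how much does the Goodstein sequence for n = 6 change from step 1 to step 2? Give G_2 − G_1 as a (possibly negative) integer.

(0) 6|_2 = 2^2 + 2 ↦ 3^3 + 3|_3 = 30 ⇒ 29
(1) 29|_3 = 3^3 + 2 ↦ 4^4 + 2|_4 = 258 ⇒ 257

228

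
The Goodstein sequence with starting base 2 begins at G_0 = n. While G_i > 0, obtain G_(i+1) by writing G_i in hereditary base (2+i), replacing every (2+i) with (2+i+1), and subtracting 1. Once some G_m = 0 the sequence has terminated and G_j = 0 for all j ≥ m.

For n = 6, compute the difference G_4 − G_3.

base 2: 6 = 2^2 + 2; at 3: 3^3 + 3 = 30; next = 29
base 3: 29 = 3^3 + 2; at 4: 4^4 + 2 = 258; next = 257
base 4: 257 = 4^4 + 1; at 5: 5^5 + 1 = 3126; next = 3125
base 5: 3125 = 5^5; at 6: 6^6 = 46656; next = 46655

43530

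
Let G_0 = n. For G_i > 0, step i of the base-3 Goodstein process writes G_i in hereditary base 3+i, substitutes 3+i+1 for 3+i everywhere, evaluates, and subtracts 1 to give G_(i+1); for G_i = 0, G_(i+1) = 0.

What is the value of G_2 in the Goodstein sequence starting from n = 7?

9

[0] 7 ≡ 2·3 + 1 (base 3). Lift 4: 9. −1: 8.
[1] 8 ≡ 2·4 (base 4). Lift 5: 10. −1: 9.
[2] 9 ≡ 5 + 4 (base 5). Lift 6: 10. −1: 9.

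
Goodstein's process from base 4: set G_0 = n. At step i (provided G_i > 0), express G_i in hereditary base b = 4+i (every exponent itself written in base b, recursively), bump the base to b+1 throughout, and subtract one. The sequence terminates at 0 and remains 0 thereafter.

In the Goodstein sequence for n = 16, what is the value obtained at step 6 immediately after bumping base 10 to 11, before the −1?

42

[0] 16 ≡ 4^2 (base 4). Lift 5: 25. −1: 24.
[1] 24 ≡ 4·5 + 4 (base 5). Lift 6: 28. −1: 27.
[2] 27 ≡ 4·6 + 3 (base 6). Lift 7: 31. −1: 30.
[3] 30 ≡ 4·7 + 2 (base 7). Lift 8: 34. −1: 33.
[4] 33 ≡ 4·8 + 1 (base 8). Lift 9: 37. −1: 36.
[5] 36 ≡ 4·9 (base 9). Lift 10: 40. −1: 39.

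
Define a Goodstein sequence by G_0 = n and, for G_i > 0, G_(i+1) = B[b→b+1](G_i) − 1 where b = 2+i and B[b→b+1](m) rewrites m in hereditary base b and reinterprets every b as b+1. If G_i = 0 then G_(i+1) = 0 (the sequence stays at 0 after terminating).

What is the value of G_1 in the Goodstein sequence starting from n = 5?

base 2: 5 = 2^2 + 1; at 3: 3^3 + 1 = 28; next = 27
base 3: 27 = 3^3; at 4: 4^4 = 256; next = 255

27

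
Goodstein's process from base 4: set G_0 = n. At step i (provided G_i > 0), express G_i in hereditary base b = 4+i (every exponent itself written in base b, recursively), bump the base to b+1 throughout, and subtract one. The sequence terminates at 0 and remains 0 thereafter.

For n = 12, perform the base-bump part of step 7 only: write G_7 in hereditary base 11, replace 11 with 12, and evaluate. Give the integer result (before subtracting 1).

12 —HB4→ 3·4 —bump→ 3·5 = 15 —(−1)→ 14
14 —HB5→ 2·5 + 4 —bump→ 2·6 + 4 = 16 —(−1)→ 15
15 —HB6→ 2·6 + 3 —bump→ 2·7 + 3 = 17 —(−1)→ 16
16 —HB7→ 2·7 + 2 —bump→ 2·8 + 2 = 18 —(−1)→ 17
17 —HB8→ 2·8 + 1 —bump→ 2·9 + 1 = 19 —(−1)→ 18
18 —HB9→ 2·9 —bump→ 2·10 = 20 —(−1)→ 19
19 —HB10→ 10 + 9 —bump→ 11 + 9 = 20 —(−1)→ 19
19 —HB11→ 11 + 8 —bump→ 12 + 8 = 20 —(−1)→ 19

20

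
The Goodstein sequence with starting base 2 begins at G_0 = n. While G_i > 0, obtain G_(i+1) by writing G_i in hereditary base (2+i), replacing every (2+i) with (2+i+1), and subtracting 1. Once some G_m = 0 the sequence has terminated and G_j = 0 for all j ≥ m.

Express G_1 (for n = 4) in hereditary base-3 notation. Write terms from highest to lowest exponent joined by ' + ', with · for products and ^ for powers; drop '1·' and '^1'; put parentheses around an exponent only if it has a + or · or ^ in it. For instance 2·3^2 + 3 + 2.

G_0=4  [base 2] 2^2  →[2↦3]→  3^3 = 27  −1 ⇒ G_1=26
G_1=26  [base 3] 2·3^2 + 2·3 + 2  →[3↦4]→  2·4^2 + 2·4 + 2 = 42  −1 ⇒ G_2=41

2·3^2 + 2·3 + 2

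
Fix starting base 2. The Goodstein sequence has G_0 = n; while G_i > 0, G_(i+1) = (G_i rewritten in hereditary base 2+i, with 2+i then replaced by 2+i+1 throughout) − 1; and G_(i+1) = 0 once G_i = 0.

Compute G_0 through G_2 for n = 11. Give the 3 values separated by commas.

11, 84, 1027

step 0: 11 = 2^(2 + 1) + 2 + 1; sub 3 for 2: 3^(3 + 1) + 3 + 1; = 85; G_1 = 85−1 = 84
step 1: 84 = 3^(3 + 1) + 3; sub 4 for 3: 4^(4 + 1) + 4; = 1028; G_2 = 1028−1 = 1027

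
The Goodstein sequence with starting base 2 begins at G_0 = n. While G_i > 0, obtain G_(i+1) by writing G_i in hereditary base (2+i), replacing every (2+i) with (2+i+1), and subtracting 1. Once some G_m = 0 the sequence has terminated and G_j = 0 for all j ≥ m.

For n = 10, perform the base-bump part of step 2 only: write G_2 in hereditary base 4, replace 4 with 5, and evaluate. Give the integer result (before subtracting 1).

15626

base 2: 10 = 2^(2 + 1) + 2; at 3: 3^(3 + 1) + 3 = 84; next = 83
base 3: 83 = 3^(3 + 1) + 2; at 4: 4^(4 + 1) + 2 = 1026; next = 1025
base 4: 1025 = 4^(4 + 1) + 1; at 5: 5^(5 + 1) + 1 = 15626; next = 15625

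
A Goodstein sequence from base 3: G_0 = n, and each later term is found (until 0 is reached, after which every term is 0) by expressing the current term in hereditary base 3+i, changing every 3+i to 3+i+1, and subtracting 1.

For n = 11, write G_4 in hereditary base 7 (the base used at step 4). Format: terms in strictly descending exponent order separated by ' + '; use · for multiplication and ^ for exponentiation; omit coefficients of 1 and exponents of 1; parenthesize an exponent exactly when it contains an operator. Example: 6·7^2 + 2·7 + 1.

base 3: 11 = 3^2 + 2; at 4: 4^2 + 2 = 18; next = 17
base 4: 17 = 4^2 + 1; at 5: 5^2 + 1 = 26; next = 25
base 5: 25 = 5^2; at 6: 6^2 = 36; next = 35
base 6: 35 = 5·6 + 5; at 7: 5·7 + 5 = 40; next = 39
base 7: 39 = 5·7 + 4; at 8: 5·8 + 4 = 44; next = 43

5·7 + 4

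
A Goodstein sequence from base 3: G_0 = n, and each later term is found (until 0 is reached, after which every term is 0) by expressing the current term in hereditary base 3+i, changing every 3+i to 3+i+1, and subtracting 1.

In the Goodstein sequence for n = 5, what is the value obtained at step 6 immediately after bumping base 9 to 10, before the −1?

[0] 5 ≡ 3 + 2 (base 3). Lift 4: 6. −1: 5.
[1] 5 ≡ 4 + 1 (base 4). Lift 5: 6. −1: 5.
[2] 5 ≡ 5 (base 5). Lift 6: 6. −1: 5.
[3] 5 ≡ 5 (base 6). Lift 7: 5. −1: 4.
[4] 4 ≡ 4 (base 7). Lift 8: 4. −1: 3.
[5] 3 ≡ 3 (base 8). Lift 9: 3. −1: 2.
[6] 2 ≡ 2 (base 9). Lift 10: 2. −1: 1.

2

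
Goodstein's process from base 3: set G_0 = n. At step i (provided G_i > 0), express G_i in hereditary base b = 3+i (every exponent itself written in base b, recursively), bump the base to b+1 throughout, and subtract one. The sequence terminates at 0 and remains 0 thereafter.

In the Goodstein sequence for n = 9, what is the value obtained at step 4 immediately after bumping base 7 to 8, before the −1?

(0) 9|_3 = 3^2 ↦ 4^2|_4 = 16 ⇒ 15
(1) 15|_4 = 3·4 + 3 ↦ 3·5 + 3|_5 = 18 ⇒ 17
(2) 17|_5 = 3·5 + 2 ↦ 3·6 + 2|_6 = 20 ⇒ 19
(3) 19|_6 = 3·6 + 1 ↦ 3·7 + 1|_7 = 22 ⇒ 21
(4) 21|_7 = 3·7 ↦ 3·8|_8 = 24 ⇒ 23

24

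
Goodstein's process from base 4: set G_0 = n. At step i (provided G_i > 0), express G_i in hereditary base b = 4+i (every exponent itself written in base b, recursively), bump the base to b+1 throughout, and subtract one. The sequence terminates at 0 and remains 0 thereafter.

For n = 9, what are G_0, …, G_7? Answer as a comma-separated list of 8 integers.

9, 10, 11, 11, 11, 11, 11, 11

G_0=9  [base 4] 2·4 + 1  →[4↦5]→  2·5 + 1 = 11  −1 ⇒ G_1=10
G_1=10  [base 5] 2·5  →[5↦6]→  2·6 = 12  −1 ⇒ G_2=11
G_2=11  [base 6] 6 + 5  →[6↦7]→  7 + 5 = 12  −1 ⇒ G_3=11
G_3=11  [base 7] 7 + 4  →[7↦8]→  8 + 4 = 12  −1 ⇒ G_4=11
G_4=11  [base 8] 8 + 3  →[8↦9]→  9 + 3 = 12  −1 ⇒ G_5=11
G_5=11  [base 9] 9 + 2  →[9↦10]→  10 + 2 = 12  −1 ⇒ G_6=11
G_6=11  [base 10] 10 + 1  →[10↦11]→  11 + 1 = 12  −1 ⇒ G_7=11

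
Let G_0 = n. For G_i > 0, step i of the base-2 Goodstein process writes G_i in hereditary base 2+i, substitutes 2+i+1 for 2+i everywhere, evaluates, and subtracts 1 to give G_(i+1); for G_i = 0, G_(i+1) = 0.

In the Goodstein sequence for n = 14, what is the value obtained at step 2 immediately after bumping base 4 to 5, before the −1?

G_0=14  [base 2] 2^(2 + 1) + 2^2 + 2  →[2↦3]→  3^(3 + 1) + 3^3 + 3 = 111  −1 ⇒ G_1=110
G_1=110  [base 3] 3^(3 + 1) + 3^3 + 2  →[3↦4]→  4^(4 + 1) + 4^4 + 2 = 1282  −1 ⇒ G_2=1281

18751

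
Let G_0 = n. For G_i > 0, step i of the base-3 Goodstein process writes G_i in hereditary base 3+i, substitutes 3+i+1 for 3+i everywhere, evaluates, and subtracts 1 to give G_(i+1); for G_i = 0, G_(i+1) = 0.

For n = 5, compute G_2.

5 —HB3→ 3 + 2 —bump→ 4 + 2 = 6 —(−1)→ 5
5 —HB4→ 4 + 1 —bump→ 5 + 1 = 6 —(−1)→ 5

5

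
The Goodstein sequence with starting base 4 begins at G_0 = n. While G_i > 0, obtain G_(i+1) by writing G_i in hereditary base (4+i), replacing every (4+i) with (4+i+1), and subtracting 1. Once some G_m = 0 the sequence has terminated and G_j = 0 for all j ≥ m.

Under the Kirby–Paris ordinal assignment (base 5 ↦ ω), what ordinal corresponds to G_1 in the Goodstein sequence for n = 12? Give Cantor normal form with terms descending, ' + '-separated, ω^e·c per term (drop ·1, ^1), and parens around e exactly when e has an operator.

ω·2 + 4

12 —HB4→ 3·4 —bump→ 3·5 = 15 —(−1)→ 14
14 —HB5→ 2·5 + 4 —bump→ 2·6 + 4 = 16 —(−1)→ 15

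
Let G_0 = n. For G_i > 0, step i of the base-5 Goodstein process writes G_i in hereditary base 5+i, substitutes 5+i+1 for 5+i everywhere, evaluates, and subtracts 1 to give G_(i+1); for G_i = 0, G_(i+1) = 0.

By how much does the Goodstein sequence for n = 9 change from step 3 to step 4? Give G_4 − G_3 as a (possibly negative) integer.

G_0 = 9. HB_5(9) = 5 + 4. Bump = 10. G_1 = 9.
G_1 = 9. HB_6(9) = 6 + 3. Bump = 10. G_2 = 9.
G_2 = 9. HB_7(9) = 7 + 2. Bump = 10. G_3 = 9.
G_3 = 9. HB_8(9) = 8 + 1. Bump = 10. G_4 = 9.

0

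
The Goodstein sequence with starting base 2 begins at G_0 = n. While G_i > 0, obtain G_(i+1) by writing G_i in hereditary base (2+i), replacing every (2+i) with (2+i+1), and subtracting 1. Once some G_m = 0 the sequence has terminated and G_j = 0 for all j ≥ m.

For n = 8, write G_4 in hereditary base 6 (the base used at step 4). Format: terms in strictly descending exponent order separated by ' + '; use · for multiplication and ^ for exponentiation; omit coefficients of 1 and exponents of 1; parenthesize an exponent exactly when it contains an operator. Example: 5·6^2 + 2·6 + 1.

2·6^6 + 2·6^2 + 6 + 5

i=0: 8 = 2^(2 + 1) (b=2); 2→3: 3^(3 + 1) = 81; 81−1 = 80
i=1: 80 = 2·3^3 + 2·3^2 + 2·3 + 2 (b=3); 3→4: 2·4^4 + 2·4^2 + 2·4 + 2 = 554; 554−1 = 553
i=2: 553 = 2·4^4 + 2·4^2 + 2·4 + 1 (b=4); 4→5: 2·5^5 + 2·5^2 + 2·5 + 1 = 6311; 6311−1 = 6310
i=3: 6310 = 2·5^5 + 2·5^2 + 2·5 (b=5); 5→6: 2·6^6 + 2·6^2 + 2·6 = 93396; 93396−1 = 93395
i=4: 93395 = 2·6^6 + 2·6^2 + 6 + 5 (b=6); 6→7: 2·7^7 + 2·7^2 + 7 + 5 = 1647196; 1647196−1 = 1647195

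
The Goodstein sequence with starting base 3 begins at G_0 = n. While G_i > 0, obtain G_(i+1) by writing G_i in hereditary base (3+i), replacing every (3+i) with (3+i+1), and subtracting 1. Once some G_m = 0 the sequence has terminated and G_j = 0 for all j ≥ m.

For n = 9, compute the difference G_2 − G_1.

2

step 0: 9 = 3^2; sub 4 for 3: 4^2; = 16; G_1 = 16−1 = 15
step 1: 15 = 3·4 + 3; sub 5 for 4: 3·5 + 3; = 18; G_2 = 18−1 = 17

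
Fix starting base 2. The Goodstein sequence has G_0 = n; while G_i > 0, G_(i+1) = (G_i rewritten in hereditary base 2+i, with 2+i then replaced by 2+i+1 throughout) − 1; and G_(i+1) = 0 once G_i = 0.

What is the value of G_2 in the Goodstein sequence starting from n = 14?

step 0: 14 = 2^(2 + 1) + 2^2 + 2; sub 3 for 2: 3^(3 + 1) + 3^3 + 3; = 111; G_1 = 111−1 = 110
step 1: 110 = 3^(3 + 1) + 3^3 + 2; sub 4 for 3: 4^(4 + 1) + 4^4 + 2; = 1282; G_2 = 1282−1 = 1281
step 2: 1281 = 4^(4 + 1) + 4^4 + 1; sub 5 for 4: 5^(5 + 1) + 5^5 + 1; = 18751; G_3 = 18751−1 = 18750

1281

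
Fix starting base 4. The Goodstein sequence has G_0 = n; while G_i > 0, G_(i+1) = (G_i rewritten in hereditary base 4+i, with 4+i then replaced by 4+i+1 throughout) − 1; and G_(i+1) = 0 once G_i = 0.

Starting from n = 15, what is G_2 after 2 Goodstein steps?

(0) 15|_4 = 3·4 + 3 ↦ 3·5 + 3|_5 = 18 ⇒ 17
(1) 17|_5 = 3·5 + 2 ↦ 3·6 + 2|_6 = 20 ⇒ 19
(2) 19|_6 = 3·6 + 1 ↦ 3·7 + 1|_7 = 22 ⇒ 21

19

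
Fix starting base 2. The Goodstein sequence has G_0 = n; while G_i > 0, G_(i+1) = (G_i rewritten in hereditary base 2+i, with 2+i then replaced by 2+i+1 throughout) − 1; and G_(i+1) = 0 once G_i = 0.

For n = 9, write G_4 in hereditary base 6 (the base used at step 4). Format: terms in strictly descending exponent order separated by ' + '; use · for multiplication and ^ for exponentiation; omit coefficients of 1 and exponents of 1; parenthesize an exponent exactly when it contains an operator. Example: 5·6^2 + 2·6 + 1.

i=0: 9 = 2^(2 + 1) + 1 (b=2); 2→3: 3^(3 + 1) + 1 = 82; 82−1 = 81
i=1: 81 = 3^(3 + 1) (b=3); 3→4: 4^(4 + 1) = 1024; 1024−1 = 1023
i=2: 1023 = 3·4^4 + 3·4^3 + 3·4^2 + 3·4 + 3 (b=4); 4→5: 3·5^5 + 3·5^3 + 3·5^2 + 3·5 + 3 = 9843; 9843−1 = 9842
i=3: 9842 = 3·5^5 + 3·5^3 + 3·5^2 + 3·5 + 2 (b=5); 5→6: 3·6^6 + 3·6^3 + 3·6^2 + 3·6 + 2 = 140744; 140744−1 = 140743
i=4: 140743 = 3·6^6 + 3·6^3 + 3·6^2 + 3·6 + 1 (b=6); 6→7: 3·7^7 + 3·7^3 + 3·7^2 + 3·7 + 1 = 2471827; 2471827−1 = 2471826

3·6^6 + 3·6^3 + 3·6^2 + 3·6 + 1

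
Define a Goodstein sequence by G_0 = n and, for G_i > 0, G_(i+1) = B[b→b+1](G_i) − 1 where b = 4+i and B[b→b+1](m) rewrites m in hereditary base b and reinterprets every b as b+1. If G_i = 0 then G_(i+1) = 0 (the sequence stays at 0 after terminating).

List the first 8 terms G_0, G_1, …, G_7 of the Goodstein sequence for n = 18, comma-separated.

18, 26, 36, 48, 53, 58, 63, 68

step 0: 18 = 4^2 + 2; sub 5 for 4: 5^2 + 2; = 27; G_1 = 27−1 = 26
step 1: 26 = 5^2 + 1; sub 6 for 5: 6^2 + 1; = 37; G_2 = 37−1 = 36
step 2: 36 = 6^2; sub 7 for 6: 7^2; = 49; G_3 = 49−1 = 48
step 3: 48 = 6·7 + 6; sub 8 for 7: 6·8 + 6; = 54; G_4 = 54−1 = 53
step 4: 53 = 6·8 + 5; sub 9 for 8: 6·9 + 5; = 59; G_5 = 59−1 = 58
step 5: 58 = 6·9 + 4; sub 10 for 9: 6·10 + 4; = 64; G_6 = 64−1 = 63
step 6: 63 = 6·10 + 3; sub 11 for 10: 6·11 + 3; = 69; G_7 = 69−1 = 68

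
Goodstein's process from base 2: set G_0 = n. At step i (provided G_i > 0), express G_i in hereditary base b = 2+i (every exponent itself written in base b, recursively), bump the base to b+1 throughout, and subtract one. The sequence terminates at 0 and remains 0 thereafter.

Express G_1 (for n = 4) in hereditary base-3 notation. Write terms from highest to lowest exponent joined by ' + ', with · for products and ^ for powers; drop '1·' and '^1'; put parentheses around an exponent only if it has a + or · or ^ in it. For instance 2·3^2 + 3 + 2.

i=0: 4 = 2^2 (b=2); 2→3: 3^3 = 27; 27−1 = 26
i=1: 26 = 2·3^2 + 2·3 + 2 (b=3); 3→4: 2·4^2 + 2·4 + 2 = 42; 42−1 = 41

2·3^2 + 2·3 + 2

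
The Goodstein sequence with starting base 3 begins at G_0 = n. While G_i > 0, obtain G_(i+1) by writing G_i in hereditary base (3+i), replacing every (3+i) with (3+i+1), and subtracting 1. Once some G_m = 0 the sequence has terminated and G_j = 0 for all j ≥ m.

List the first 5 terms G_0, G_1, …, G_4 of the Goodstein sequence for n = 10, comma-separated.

G_0 = 10. HB_3(10) = 3^2 + 1. Bump = 17. G_1 = 16.
G_1 = 16. HB_4(16) = 4^2. Bump = 25. G_2 = 24.
G_2 = 24. HB_5(24) = 4·5 + 4. Bump = 28. G_3 = 27.
G_3 = 27. HB_6(27) = 4·6 + 3. Bump = 31. G_4 = 30.

10, 16, 24, 27, 30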